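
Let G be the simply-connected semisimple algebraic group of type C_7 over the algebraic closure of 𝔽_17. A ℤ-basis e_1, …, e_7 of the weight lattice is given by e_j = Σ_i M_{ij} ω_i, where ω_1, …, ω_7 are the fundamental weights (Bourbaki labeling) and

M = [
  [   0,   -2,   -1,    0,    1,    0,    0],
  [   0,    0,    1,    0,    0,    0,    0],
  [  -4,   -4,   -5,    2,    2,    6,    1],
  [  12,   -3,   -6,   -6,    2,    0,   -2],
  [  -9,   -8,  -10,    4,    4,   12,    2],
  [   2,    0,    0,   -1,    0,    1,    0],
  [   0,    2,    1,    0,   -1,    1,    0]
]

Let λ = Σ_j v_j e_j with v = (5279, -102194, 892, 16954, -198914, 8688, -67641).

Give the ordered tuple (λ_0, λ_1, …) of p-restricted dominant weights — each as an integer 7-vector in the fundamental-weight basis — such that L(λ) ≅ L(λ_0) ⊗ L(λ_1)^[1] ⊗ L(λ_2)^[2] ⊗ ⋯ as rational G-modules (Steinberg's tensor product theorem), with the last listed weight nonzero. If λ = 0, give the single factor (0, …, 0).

ω-coordinates c = M·v, v = (5279, -102194, 892, 16954, -198914, 8688, -67641):
  c_1 = (0)·(5279) + (-2)·(-102194) + (-1)·(892) + (0)·(16954) + (1)·(-198914) + (0)·(8688) + (0)·(-67641) = 4582
  c_2 = (0)·(5279) + (0)·(-102194) + (1)·(892) + (0)·(16954) + (0)·(-198914) + (0)·(8688) + (0)·(-67641) = 892
  c_3 = (-4)·(5279) + (-4)·(-102194) + (-5)·(892) + (2)·(16954) + (2)·(-198914) + (6)·(8688) + (1)·(-67641) = 3767
  c_4 = (12)·(5279) + (-3)·(-102194) + (-6)·(892) + (-6)·(16954) + (2)·(-198914) + (0)·(8688) + (-2)·(-67641) = 308
  c_5 = (-9)·(5279) + (-8)·(-102194) + (-10)·(892) + (4)·(16954) + (4)·(-198914) + (12)·(8688) + (2)·(-67641) = 2255
  c_6 = (2)·(5279) + (0)·(-102194) + (0)·(892) + (-1)·(16954) + (0)·(-198914) + (1)·(8688) + (0)·(-67641) = 2292
  c_7 = (0)·(5279) + (2)·(-102194) + (1)·(892) + (0)·(16954) + (-1)·(-198914) + (1)·(8688) + (0)·(-67641) = 4106
Base-17 expansion of each c_i:
  c_1 = 4582 = 9·17^0 + 14·17^1 + 15·17^2
  c_2 = 892 = 8·17^0 + 1·17^1 + 3·17^2
  c_3 = 3767 = 10·17^0 + 0·17^1 + 13·17^2
  c_4 = 308 = 2·17^0 + 1·17^1 + 1·17^2
  c_5 = 2255 = 11·17^0 + 13·17^1 + 7·17^2
  c_6 = 2292 = 14·17^0 + 15·17^1 + 7·17^2
  c_7 = 4106 = 9·17^0 + 3·17^1 + 14·17^2
λ_0 = (9, 8, 10, 2, 11, 14, 9)
λ_1 = (14, 1, 0, 1, 13, 15, 3)
λ_2 = (15, 3, 13, 1, 7, 7, 14)

((9, 8, 10, 2, 11, 14, 9), (14, 1, 0, 1, 13, 15, 3), (15, 3, 13, 1, 7, 7, 14))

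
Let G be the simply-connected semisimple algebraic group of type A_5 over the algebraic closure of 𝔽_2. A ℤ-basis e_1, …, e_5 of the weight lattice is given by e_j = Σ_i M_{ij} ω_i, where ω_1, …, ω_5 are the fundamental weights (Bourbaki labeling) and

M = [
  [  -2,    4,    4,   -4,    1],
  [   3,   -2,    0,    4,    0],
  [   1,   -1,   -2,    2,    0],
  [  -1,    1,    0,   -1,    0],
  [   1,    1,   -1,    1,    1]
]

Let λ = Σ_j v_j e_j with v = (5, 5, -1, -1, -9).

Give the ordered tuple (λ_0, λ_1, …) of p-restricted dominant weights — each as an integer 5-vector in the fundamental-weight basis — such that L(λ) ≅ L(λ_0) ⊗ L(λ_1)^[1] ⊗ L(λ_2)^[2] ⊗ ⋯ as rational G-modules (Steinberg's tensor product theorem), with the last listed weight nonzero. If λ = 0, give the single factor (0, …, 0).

((1, 1, 0, 1, 1),)

ω-coordinates c = M·v, v = (5, 5, -1, -1, -9):
  c_1 = (-2)·(5) + (4)·(5) + (4)·(-1) + (-4)·(-1) + (1)·(-9) = 1
  c_2 = (3)·(5) + (-2)·(5) + (0)·(-1) + (4)·(-1) + (0)·(-9) = 1
  c_3 = (1)·(5) + (-1)·(5) + (-2)·(-1) + (2)·(-1) + (0)·(-9) = 0
  c_4 = (-1)·(5) + (1)·(5) + (0)·(-1) + (-1)·(-1) + (0)·(-9) = 1
  c_5 = (1)·(5) + (1)·(5) + (-1)·(-1) + (1)·(-1) + (1)·(-9) = 1
Base-2 expansion of each c_i:
  c_1 = 1 = 1·2^0
  c_2 = 1 = 1·2^0
  c_3 = 0
  c_4 = 1 = 1·2^0
  c_5 = 1 = 1·2^0
Factor λ_0 = (1, 1, 0, 1, 1)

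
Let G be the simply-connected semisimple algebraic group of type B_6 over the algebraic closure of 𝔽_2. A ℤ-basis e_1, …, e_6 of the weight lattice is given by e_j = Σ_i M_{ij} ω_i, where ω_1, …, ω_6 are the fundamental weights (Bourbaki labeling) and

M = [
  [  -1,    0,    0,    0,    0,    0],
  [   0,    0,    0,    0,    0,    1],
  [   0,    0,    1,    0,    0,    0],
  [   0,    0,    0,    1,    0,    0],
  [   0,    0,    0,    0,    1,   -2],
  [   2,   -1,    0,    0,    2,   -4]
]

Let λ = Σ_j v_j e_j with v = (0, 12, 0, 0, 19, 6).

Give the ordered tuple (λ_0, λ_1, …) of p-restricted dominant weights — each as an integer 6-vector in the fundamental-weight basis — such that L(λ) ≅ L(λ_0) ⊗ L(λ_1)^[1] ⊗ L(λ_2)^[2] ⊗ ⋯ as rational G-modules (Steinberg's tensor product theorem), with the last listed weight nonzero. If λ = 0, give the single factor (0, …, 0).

Converting to the ω-basis (c_i = row i of M dotted with v = (0, 12, 0, 0, 19, 6)):
  c_1 = (-1)·(0) + (0)·(12) + (0)·(0) + (0)·(0) + (0)·(19) + (0)·(6) = 0
  c_2 = (0)·(0) + (0)·(12) + (0)·(0) + (0)·(0) + (0)·(19) + (1)·(6) = 6
  c_3 = (0)·(0) + (0)·(12) + (1)·(0) + (0)·(0) + (0)·(19) + (0)·(6) = 0
  c_4 = (0)·(0) + (0)·(12) + (0)·(0) + (1)·(0) + (0)·(19) + (0)·(6) = 0
  c_5 = (0)·(0) + (0)·(12) + (0)·(0) + (0)·(0) + (1)·(19) + (-2)·(6) = 7
  c_6 = (2)·(0) + (-1)·(12) + (0)·(0) + (0)·(0) + (2)·(19) + (-4)·(6) = 2
Expand coordinatewise in base 2:
  c_1 = 0
  c_2 = 6 = 0·2^0 + 1·2^1 + 1·2^2
  c_3 = 0
  c_4 = 0
  c_5 = 7 = 1·2^0 + 1·2^1 + 1·2^2
  c_6 = 2 = 0·2^0 + 1·2^1
λ_0 = (0, 0, 0, 0, 1, 0)
λ_1 = (0, 1, 0, 0, 1, 1)
λ_2 = (0, 1, 0, 0, 1, 0)

((0, 0, 0, 0, 1, 0), (0, 1, 0, 0, 1, 1), (0, 1, 0, 0, 1, 0))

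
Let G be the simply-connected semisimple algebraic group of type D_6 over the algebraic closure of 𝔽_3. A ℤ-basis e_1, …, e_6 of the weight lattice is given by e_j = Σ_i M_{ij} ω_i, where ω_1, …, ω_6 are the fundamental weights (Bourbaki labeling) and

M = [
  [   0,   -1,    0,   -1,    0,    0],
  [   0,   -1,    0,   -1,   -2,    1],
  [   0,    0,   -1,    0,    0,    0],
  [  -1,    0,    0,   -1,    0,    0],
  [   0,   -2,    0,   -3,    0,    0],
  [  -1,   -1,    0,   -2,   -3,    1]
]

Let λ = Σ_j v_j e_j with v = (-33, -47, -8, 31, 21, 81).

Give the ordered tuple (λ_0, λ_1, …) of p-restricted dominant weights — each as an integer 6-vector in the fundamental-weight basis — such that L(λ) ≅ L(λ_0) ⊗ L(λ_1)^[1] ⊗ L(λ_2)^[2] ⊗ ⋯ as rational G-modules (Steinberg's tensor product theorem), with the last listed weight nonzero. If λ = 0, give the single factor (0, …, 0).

((1, 1, 2, 2, 1, 0), (2, 0, 2, 0, 0, 0), (1, 0, 0, 0, 0, 1), (0, 2, 0, 0, 0, 1))

Change of basis e → ω: c = M·v where v = (-33, -47, -8, 31, 21, 81):
  c_1 = (0)·(-33) + (-1)·(-47) + (0)·(-8) + (-1)·(31) + 0·21 + 0·81 = 16
  c_2 = (0)·(-33) + (-1)·(-47) + (0)·(-8) + (-1)·(31) + (-2)·(21) + 1·81 = 55
  c_3 = (0)·(-33) + (0)·(-47) + (-1)·(-8) + 0·31 + 0·21 + 0·81 = 8
  c_4 = (-1)·(-33) + (0)·(-47) + (0)·(-8) + (-1)·(31) + 0·21 + 0·81 = 2
  c_5 = (0)·(-33) + (-2)·(-47) + (0)·(-8) + (-3)·(31) + 0·21 + 0·81 = 1
  c_6 = (-1)·(-33) + (-1)·(-47) + (0)·(-8) + (-2)·(31) + (-3)·(21) + 1·81 = 36
Expand coordinatewise in base 3:
  c_1 = 16 = 1·3^0 + 2·3^1 + 1·3^2
  c_2 = 55 = 1·3^0 + 0·3^1 + 0·3^2 + 2·3^3
  c_3 = 8 = 2·3^0 + 2·3^1
  c_4 = 2 = 2·3^0
  c_5 = 1 = 1·3^0
  c_6 = 36 = 0·3^0 + 0·3^1 + 1·3^2 + 1·3^3
λ_0 = (1, 1, 2, 2, 1, 0)
λ_1 = (2, 0, 2, 0, 0, 0)
λ_2 = (1, 0, 0, 0, 0, 1)
λ_3 = (0, 2, 0, 0, 0, 1)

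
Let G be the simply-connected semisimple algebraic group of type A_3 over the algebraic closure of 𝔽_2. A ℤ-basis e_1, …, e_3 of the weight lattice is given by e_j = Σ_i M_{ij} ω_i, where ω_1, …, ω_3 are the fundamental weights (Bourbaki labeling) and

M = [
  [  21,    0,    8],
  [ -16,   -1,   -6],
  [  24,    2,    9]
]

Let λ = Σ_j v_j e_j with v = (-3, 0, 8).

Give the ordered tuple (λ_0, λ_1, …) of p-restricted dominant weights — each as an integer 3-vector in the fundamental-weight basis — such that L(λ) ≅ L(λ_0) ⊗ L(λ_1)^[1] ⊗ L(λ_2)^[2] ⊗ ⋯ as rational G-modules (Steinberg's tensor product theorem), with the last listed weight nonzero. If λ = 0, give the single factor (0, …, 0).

Change of basis e → ω: c = M·v where v = (-3, 0, 8):
  c_1 = (21)·(-3) + (0)·(0) + (8)·(8) = 1
  c_2 = (-16)·(-3) + (-1)·(0) + (-6)·(8) = 0
  c_3 = (24)·(-3) + (2)·(0) + (9)·(8) = 0
p = 2; digits c_i = Σ_j d_{ij}·2^j, 0 ≤ d_{ij} < 2:
  c_1 = 1 = 1·2^0
  c_2 = 0
  c_3 = 0
Factor λ_0 = (1, 0, 0)

((1, 0, 0),)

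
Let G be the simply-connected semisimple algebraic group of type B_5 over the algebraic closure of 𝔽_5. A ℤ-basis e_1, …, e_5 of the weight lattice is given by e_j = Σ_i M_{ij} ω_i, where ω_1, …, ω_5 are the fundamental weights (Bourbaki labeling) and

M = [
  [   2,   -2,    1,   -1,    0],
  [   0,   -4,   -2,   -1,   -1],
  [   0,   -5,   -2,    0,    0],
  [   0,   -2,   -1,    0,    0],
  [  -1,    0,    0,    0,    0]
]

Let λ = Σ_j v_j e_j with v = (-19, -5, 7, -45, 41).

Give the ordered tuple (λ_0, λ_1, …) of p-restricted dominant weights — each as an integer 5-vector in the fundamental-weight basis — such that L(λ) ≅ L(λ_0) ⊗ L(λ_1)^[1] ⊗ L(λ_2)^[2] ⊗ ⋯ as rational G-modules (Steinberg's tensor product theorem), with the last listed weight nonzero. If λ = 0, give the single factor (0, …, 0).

In the fundamental-weight basis, λ has coordinates c = M·v (v = (-19, -5, 7, -45, 41)):
  c_1 = 2*-19 + -2*-5 + 1*7 + -1*-45 + 0*41 = 24
  c_2 = 0*-19 + -4*-5 + -2*7 + -1*-45 + -1*41 = 10
  c_3 = 0*-19 + -5*-5 + -2*7 + 0*-45 + 0*41 = 11
  c_4 = 0*-19 + -2*-5 + -1*7 + 0*-45 + 0*41 = 3
  c_5 = -1*-19 + 0*-5 + 0*7 + 0*-45 + 0*41 = 19
Writing each c_i in base p = 5:
  c_1 = 24 = 4·5^0 + 4·5^1
  c_2 = 10 = 0·5^0 + 2·5^1
  c_3 = 11 = 1·5^0 + 2·5^1
  c_4 = 3 = 3·5^0
  c_5 = 19 = 4·5^0 + 3·5^1
p-restricted factor λ_0 = (4, 0, 1, 3, 4)
p-restricted factor λ_1 = (4, 2, 2, 0, 3)

((4, 0, 1, 3, 4), (4, 2, 2, 0, 3))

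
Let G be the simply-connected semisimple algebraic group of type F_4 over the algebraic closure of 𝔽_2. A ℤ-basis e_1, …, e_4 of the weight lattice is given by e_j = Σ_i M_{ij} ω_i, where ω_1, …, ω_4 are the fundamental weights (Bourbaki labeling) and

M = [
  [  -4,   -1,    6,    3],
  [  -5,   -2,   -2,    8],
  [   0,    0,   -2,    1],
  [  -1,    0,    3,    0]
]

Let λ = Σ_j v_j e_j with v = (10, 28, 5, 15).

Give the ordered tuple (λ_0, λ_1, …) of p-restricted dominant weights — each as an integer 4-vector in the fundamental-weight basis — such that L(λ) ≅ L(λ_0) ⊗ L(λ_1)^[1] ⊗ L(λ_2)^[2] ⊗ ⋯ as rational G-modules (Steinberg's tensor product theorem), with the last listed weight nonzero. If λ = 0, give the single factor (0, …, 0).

Change of basis e → ω: c = M·v where v = (10, 28, 5, 15):
  c_1 = (-4)·(10) + (-1)·(28) + (6)·(5) + (3)·(15) = 7
  c_2 = (-5)·(10) + (-2)·(28) + (-2)·(5) + (8)·(15) = 4
  c_3 = (0)·(10) + (0)·(28) + (-2)·(5) + (1)·(15) = 5
  c_4 = (-1)·(10) + (0)·(28) + (3)·(5) + (0)·(15) = 5
Base-2 expansion of each c_i:
  c_1 = 7 = 1·2^0 + 1·2^1 + 1·2^2
  c_2 = 4 = 0·2^0 + 0·2^1 + 1·2^2
  c_3 = 5 = 1·2^0 + 0·2^1 + 1·2^2
  c_4 = 5 = 1·2^0 + 0·2^1 + 1·2^2
λ_0 = (1, 0, 1, 1)
λ_1 = (1, 0, 0, 0)
λ_2 = (1, 1, 1, 1)

((1, 0, 1, 1), (1, 0, 0, 0), (1, 1, 1, 1))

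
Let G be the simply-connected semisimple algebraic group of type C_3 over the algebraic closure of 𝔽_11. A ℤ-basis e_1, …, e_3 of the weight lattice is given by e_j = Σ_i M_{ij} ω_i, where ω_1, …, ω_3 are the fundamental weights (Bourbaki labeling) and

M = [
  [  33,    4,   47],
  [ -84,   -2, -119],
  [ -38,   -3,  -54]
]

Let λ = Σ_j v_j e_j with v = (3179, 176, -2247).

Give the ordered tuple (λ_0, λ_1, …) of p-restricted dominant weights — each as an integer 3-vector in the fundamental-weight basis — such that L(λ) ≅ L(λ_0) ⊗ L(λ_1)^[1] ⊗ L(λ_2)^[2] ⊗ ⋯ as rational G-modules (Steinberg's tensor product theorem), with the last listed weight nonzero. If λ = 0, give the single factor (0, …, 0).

ω-coordinates c = M·v, v = (3179, 176, -2247):
  c_1 = (33)·(3179) + (4)·(176) + (47)·(-2247) = 2
  c_2 = (-84)·(3179) + (-2)·(176) + (-119)·(-2247) = 5
  c_3 = (-38)·(3179) + (-3)·(176) + (-54)·(-2247) = 8
Base-11 expansion of each c_i:
  c_1 = 2 = 2·11^0
  c_2 = 5 = 5·11^0
  c_3 = 8 = 8·11^0
λ_0 = (2, 5, 8)

((2, 5, 8),)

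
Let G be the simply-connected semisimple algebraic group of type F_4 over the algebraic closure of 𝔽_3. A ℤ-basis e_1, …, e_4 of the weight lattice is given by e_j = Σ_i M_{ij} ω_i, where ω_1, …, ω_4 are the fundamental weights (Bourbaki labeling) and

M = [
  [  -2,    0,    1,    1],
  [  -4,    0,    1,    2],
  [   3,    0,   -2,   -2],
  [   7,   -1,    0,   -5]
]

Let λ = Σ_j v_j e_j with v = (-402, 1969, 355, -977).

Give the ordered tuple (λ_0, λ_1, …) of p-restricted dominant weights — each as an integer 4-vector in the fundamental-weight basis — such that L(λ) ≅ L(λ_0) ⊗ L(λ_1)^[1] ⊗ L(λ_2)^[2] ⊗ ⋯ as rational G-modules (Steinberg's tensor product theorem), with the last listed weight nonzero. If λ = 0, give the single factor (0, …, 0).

((2, 0, 2, 0), (0, 0, 0, 1), (2, 1, 1, 2), (0, 0, 1, 0), (2, 0, 0, 1))

Compute c_i = Σ_j M_{ij} v_j with v = (-402, 1969, 355, -977):
  c_1 = -2*-402 + 0*1969 + 1*355 + 1*-977 = 182
  c_2 = -4*-402 + 0*1969 + 1*355 + 2*-977 = 9
  c_3 = 3*-402 + 0*1969 + -2*355 + -2*-977 = 38
  c_4 = 7*-402 + -1*1969 + 0*355 + -5*-977 = 102
Expand coordinatewise in base 3:
  c_1 = 182 = 2·3^0 + 0·3^1 + 2·3^2 + 0·3^3 + 2·3^4
  c_2 = 9 = 0·3^0 + 0·3^1 + 1·3^2
  c_3 = 38 = 2·3^0 + 0·3^1 + 1·3^2 + 1·3^3
  c_4 = 102 = 0·3^0 + 1·3^1 + 2·3^2 + 0·3^3 + 1·3^4
Factor λ_0 = (2, 0, 2, 0)
Factor λ_1 = (0, 0, 0, 1)
Factor λ_2 = (2, 1, 1, 2)
Factor λ_3 = (0, 0, 1, 0)
Factor λ_4 = (2, 0, 0, 1)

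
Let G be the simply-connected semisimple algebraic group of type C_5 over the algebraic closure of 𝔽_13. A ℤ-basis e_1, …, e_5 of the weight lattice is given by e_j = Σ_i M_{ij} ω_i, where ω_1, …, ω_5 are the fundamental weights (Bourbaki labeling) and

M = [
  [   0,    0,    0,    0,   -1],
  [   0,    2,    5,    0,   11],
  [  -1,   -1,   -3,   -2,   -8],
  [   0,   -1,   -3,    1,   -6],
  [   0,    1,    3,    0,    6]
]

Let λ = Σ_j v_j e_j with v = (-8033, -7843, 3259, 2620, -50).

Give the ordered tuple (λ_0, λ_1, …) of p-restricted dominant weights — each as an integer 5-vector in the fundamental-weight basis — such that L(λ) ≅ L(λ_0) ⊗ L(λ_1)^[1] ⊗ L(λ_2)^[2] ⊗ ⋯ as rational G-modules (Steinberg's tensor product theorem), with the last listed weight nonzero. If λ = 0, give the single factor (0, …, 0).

Change of basis e → ω: c = M·v where v = (-8033, -7843, 3259, 2620, -50):
  c_1 = (0)·(-8033) + (0)·(-7843) + 0·3259 + 0·2620 + (-1)·(-50) = 50
  c_2 = (0)·(-8033) + (2)·(-7843) + 5·3259 + 0·2620 + (11)·(-50) = 59
  c_3 = (-1)·(-8033) + (-1)·(-7843) + (-3)·(3259) + (-2)·(2620) + (-8)·(-50) = 1259
  c_4 = (0)·(-8033) + (-1)·(-7843) + (-3)·(3259) + 1·2620 + (-6)·(-50) = 986
  c_5 = (0)·(-8033) + (1)·(-7843) + 3·3259 + 0·2620 + (6)·(-50) = 1634
Expand coordinatewise in base 13:
  c_1 = 50 = 11·13^0 + 3·13^1
  c_2 = 59 = 7·13^0 + 4·13^1
  c_3 = 1259 = 11·13^0 + 5·13^1 + 7·13^2
  c_4 = 986 = 11·13^0 + 10·13^1 + 5·13^2
  c_5 = 1634 = 9·13^0 + 8·13^1 + 9·13^2
λ_0 = (11, 7, 11, 11, 9)
λ_1 = (3, 4, 5, 10, 8)
λ_2 = (0, 0, 7, 5, 9)

((11, 7, 11, 11, 9), (3, 4, 5, 10, 8), (0, 0, 7, 5, 9))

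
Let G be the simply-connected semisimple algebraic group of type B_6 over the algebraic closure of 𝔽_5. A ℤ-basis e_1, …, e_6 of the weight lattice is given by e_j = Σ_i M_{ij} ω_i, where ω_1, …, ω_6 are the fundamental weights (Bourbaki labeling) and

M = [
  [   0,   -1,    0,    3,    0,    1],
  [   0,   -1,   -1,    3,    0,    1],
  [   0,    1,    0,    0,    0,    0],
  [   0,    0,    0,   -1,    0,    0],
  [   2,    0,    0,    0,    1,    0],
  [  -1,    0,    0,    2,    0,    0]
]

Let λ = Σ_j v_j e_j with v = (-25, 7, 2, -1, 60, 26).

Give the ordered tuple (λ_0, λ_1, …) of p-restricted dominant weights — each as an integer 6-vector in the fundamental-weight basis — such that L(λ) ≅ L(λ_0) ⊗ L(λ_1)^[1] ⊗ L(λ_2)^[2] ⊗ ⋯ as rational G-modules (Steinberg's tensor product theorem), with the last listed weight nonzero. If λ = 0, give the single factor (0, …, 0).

((1, 4, 2, 1, 0, 3), (3, 2, 1, 0, 2, 4))

In the fundamental-weight basis, λ has coordinates c = M·v (v = (-25, 7, 2, -1, 60, 26)):
  c_1 = 0*-25 + -1*7 + 0*2 + 3*-1 + 0*60 + 1*26 = 16
  c_2 = 0*-25 + -1*7 + -1*2 + 3*-1 + 0*60 + 1*26 = 14
  c_3 = 0*-25 + 1*7 + 0*2 + 0*-1 + 0*60 + 0*26 = 7
  c_4 = 0*-25 + 0*7 + 0*2 + -1*-1 + 0*60 + 0*26 = 1
  c_5 = 2*-25 + 0*7 + 0*2 + 0*-1 + 1*60 + 0*26 = 10
  c_6 = -1*-25 + 0*7 + 0*2 + 2*-1 + 0*60 + 0*26 = 23
p = 5; digits c_i = Σ_j d_{ij}·5^j, 0 ≤ d_{ij} < 5:
  c_1 = 16 = 1·5^0 + 3·5^1
  c_2 = 14 = 4·5^0 + 2·5^1
  c_3 = 7 = 2·5^0 + 1·5^1
  c_4 = 1 = 1·5^0
  c_5 = 10 = 0·5^0 + 2·5^1
  c_6 = 23 = 3·5^0 + 4·5^1
Factor λ_0 = (1, 4, 2, 1, 0, 3)
Factor λ_1 = (3, 2, 1, 0, 2, 4)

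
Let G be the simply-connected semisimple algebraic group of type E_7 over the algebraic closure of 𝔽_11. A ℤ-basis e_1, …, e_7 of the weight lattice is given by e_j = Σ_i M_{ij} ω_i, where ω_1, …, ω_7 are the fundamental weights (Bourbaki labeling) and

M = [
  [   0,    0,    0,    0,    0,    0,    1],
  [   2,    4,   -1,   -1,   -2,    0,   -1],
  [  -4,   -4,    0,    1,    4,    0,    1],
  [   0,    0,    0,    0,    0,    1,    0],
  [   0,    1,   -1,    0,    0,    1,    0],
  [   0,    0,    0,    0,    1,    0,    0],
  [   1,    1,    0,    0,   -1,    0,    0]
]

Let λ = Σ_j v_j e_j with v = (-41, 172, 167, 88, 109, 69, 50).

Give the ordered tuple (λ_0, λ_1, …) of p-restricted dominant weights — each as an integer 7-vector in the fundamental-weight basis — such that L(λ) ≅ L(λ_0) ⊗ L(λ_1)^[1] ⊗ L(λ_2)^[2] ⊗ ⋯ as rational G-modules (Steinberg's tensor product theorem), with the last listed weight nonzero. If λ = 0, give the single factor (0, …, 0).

ω-coordinates c = M·v, v = (-41, 172, 167, 88, 109, 69, 50):
  c_1 = (0)·(-41) + 0·172 + 0·167 + 0·88 + 0·109 + 0·69 + 1·50 = 50
  c_2 = (2)·(-41) + 4·172 + (-1)·(167) + (-1)·(88) + (-2)·(109) + 0·69 + (-1)·(50) = 83
  c_3 = (-4)·(-41) + (-4)·(172) + 0·167 + 1·88 + 4·109 + 0·69 + 1·50 = 50
  c_4 = (0)·(-41) + 0·172 + 0·167 + 0·88 + 0·109 + 1·69 + 0·50 = 69
  c_5 = (0)·(-41) + 1·172 + (-1)·(167) + 0·88 + 0·109 + 1·69 + 0·50 = 74
  c_6 = (0)·(-41) + 0·172 + 0·167 + 0·88 + 1·109 + 0·69 + 0·50 = 109
  c_7 = (1)·(-41) + 1·172 + 0·167 + 0·88 + (-1)·(109) + 0·69 + 0·50 = 22
p = 11; digits c_i = Σ_j d_{ij}·11^j, 0 ≤ d_{ij} < 11:
  c_1 = 50 = 6·11^0 + 4·11^1
  c_2 = 83 = 6·11^0 + 7·11^1
  c_3 = 50 = 6·11^0 + 4·11^1
  c_4 = 69 = 3·11^0 + 6·11^1
  c_5 = 74 = 8·11^0 + 6·11^1
  c_6 = 109 = 10·11^0 + 9·11^1
  c_7 = 22 = 0·11^0 + 2·11^1
Factor λ_0 = (6, 6, 6, 3, 8, 10, 0)
Factor λ_1 = (4, 7, 4, 6, 6, 9, 2)

((6, 6, 6, 3, 8, 10, 0), (4, 7, 4, 6, 6, 9, 2))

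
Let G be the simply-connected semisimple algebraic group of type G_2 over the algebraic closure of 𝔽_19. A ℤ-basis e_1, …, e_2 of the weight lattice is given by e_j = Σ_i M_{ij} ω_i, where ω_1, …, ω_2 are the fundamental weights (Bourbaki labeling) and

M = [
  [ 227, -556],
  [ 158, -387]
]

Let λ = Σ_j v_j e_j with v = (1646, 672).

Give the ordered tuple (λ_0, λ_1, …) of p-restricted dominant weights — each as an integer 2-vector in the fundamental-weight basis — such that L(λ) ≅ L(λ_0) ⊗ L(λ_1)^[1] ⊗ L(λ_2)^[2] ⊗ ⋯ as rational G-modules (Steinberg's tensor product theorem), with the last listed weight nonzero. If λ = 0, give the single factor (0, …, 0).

Change of basis e → ω: c = M·v where v = (1646, 672):
  c_1 = 227·1646 + (-556)·(672) = 10
  c_2 = 158·1646 + (-387)·(672) = 4
Base-19 expansion of each c_i:
  c_1 = 10 = 10·19^0
  c_2 = 4 = 4·19^0
λ_0 = (10, 4)

((10, 4),)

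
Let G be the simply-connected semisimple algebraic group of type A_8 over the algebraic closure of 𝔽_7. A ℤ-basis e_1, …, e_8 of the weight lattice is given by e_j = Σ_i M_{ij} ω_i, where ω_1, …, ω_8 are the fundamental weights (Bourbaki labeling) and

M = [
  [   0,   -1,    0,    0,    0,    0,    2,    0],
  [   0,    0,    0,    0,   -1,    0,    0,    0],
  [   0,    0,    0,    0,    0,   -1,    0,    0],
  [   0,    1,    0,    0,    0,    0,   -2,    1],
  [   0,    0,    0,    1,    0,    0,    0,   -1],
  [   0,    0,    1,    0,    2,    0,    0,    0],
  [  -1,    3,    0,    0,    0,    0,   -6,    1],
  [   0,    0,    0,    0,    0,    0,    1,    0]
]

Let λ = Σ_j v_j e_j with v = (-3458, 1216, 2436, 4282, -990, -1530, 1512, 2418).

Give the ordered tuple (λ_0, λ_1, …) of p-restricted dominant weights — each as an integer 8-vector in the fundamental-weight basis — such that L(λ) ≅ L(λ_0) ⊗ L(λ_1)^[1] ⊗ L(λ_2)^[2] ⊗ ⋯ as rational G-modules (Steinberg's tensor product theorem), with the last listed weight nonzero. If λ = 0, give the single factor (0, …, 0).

((2, 3, 4, 1, 2, 1, 4, 0), (6, 1, 1, 3, 0, 2, 1, 6), (1, 6, 3, 5, 3, 2, 2, 2), (5, 2, 4, 1, 5, 1, 1, 4))

In the fundamental-weight basis, λ has coordinates c = M·v (v = (-3458, 1216, 2436, 4282, -990, -1530, 1512, 2418)):
  c_1 = (0)·(-3458) + (-1)·(1216) + 0·2436 + 0·4282 + (0)·(-990) + (0)·(-1530) + 2·1512 + 0·2418 = 1808
  c_2 = (0)·(-3458) + 0·1216 + 0·2436 + 0·4282 + (-1)·(-990) + (0)·(-1530) + 0·1512 + 0·2418 = 990
  c_3 = (0)·(-3458) + 0·1216 + 0·2436 + 0·4282 + (0)·(-990) + (-1)·(-1530) + 0·1512 + 0·2418 = 1530
  c_4 = (0)·(-3458) + 1·1216 + 0·2436 + 0·4282 + (0)·(-990) + (0)·(-1530) + (-2)·(1512) + 1·2418 = 610
  c_5 = (0)·(-3458) + 0·1216 + 0·2436 + 1·4282 + (0)·(-990) + (0)·(-1530) + 0·1512 + (-1)·(2418) = 1864
  c_6 = (0)·(-3458) + 0·1216 + 1·2436 + 0·4282 + (2)·(-990) + (0)·(-1530) + 0·1512 + 0·2418 = 456
  c_7 = (-1)·(-3458) + 3·1216 + 0·2436 + 0·4282 + (0)·(-990) + (0)·(-1530) + (-6)·(1512) + 1·2418 = 452
  c_8 = (0)·(-3458) + 0·1216 + 0·2436 + 0·4282 + (0)·(-990) + (0)·(-1530) + 1·1512 + 0·2418 = 1512
Expand coordinatewise in base 7:
  c_1 = 1808 = 2·7^0 + 6·7^1 + 1·7^2 + 5·7^3
  c_2 = 990 = 3·7^0 + 1·7^1 + 6·7^2 + 2·7^3
  c_3 = 1530 = 4·7^0 + 1·7^1 + 3·7^2 + 4·7^3
  c_4 = 610 = 1·7^0 + 3·7^1 + 5·7^2 + 1·7^3
  c_5 = 1864 = 2·7^0 + 0·7^1 + 3·7^2 + 5·7^3
  c_6 = 456 = 1·7^0 + 2·7^1 + 2·7^2 + 1·7^3
  c_7 = 452 = 4·7^0 + 1·7^1 + 2·7^2 + 1·7^3
  c_8 = 1512 = 0·7^0 + 6·7^1 + 2·7^2 + 4·7^3
λ_0 = (2, 3, 4, 1, 2, 1, 4, 0)
λ_1 = (6, 1, 1, 3, 0, 2, 1, 6)
λ_2 = (1, 6, 3, 5, 3, 2, 2, 2)
λ_3 = (5, 2, 4, 1, 5, 1, 1, 4)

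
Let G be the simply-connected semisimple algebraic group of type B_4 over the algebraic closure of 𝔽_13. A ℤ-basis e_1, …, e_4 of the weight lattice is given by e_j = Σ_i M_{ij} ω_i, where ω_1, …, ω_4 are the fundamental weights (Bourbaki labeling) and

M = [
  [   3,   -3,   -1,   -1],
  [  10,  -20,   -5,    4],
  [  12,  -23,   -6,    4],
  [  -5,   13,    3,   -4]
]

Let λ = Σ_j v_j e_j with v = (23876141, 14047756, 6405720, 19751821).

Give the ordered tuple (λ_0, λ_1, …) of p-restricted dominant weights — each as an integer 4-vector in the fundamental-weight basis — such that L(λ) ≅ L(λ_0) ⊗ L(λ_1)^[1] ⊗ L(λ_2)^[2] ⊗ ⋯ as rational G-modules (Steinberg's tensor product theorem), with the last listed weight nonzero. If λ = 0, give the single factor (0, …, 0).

((4, 12, 11, 7), (0, 5, 2, 2), (8, 12, 4, 4), (6, 6, 8, 10), (12, 11, 9, 3), (8, 12, 10, 9))

Compute c_i = Σ_j M_{ij} v_j with v = (23876141, 14047756, 6405720, 19751821):
  c_1 = 3*23876141 + -3*14047756 + -1*6405720 + -1*19751821 = 3327614
  c_2 = 10*23876141 + -20*14047756 + -5*6405720 + 4*19751821 = 4784974
  c_3 = 12*23876141 + -23*14047756 + -6*6405720 + 4*19751821 = 3988268
  c_4 = -5*23876141 + 13*14047756 + 3*6405720 + -4*19751821 = 3449999
Writing each c_i in base p = 13:
  c_1 = 3327614 = 4·13^0 + 0·13^1 + 8·13^2 + 6·13^3 + 12·13^4 + 8·13^5
  c_2 = 4784974 = 12·13^0 + 5·13^1 + 12·13^2 + 6·13^3 + 11·13^4 + 12·13^5
  c_3 = 3988268 = 11·13^0 + 2·13^1 + 4·13^2 + 8·13^3 + 9·13^4 + 10·13^5
  c_4 = 3449999 = 7·13^0 + 2·13^1 + 4·13^2 + 10·13^3 + 3·13^4 + 9·13^5
p-restricted factor λ_0 = (4, 12, 11, 7)
p-restricted factor λ_1 = (0, 5, 2, 2)
p-restricted factor λ_2 = (8, 12, 4, 4)
p-restricted factor λ_3 = (6, 6, 8, 10)
p-restricted factor λ_4 = (12, 11, 9, 3)
p-restricted factor λ_5 = (8, 12, 10, 9)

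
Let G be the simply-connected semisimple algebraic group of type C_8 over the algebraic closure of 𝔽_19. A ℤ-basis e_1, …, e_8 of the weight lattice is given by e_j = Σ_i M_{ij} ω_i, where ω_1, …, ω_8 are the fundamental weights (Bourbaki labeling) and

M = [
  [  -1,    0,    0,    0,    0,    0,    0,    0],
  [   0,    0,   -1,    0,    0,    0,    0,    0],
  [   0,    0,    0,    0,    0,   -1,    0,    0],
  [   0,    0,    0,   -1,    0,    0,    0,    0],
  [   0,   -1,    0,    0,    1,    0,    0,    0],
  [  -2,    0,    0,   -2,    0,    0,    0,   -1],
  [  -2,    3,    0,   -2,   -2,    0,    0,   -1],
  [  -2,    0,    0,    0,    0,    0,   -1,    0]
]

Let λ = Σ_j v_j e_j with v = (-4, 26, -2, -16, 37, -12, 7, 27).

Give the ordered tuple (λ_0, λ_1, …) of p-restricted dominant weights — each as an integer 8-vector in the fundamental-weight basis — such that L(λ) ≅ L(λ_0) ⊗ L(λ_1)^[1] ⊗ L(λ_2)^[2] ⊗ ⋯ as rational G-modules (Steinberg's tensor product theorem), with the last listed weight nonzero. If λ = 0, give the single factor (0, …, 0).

Change of basis e → ω: c = M·v where v = (-4, 26, -2, -16, 37, -12, 7, 27):
  c_1 = -1*-4 + 0*26 + 0*-2 + 0*-16 + 0*37 + 0*-12 + 0*7 + 0*27 = 4
  c_2 = 0*-4 + 0*26 + -1*-2 + 0*-16 + 0*37 + 0*-12 + 0*7 + 0*27 = 2
  c_3 = 0*-4 + 0*26 + 0*-2 + 0*-16 + 0*37 + -1*-12 + 0*7 + 0*27 = 12
  c_4 = 0*-4 + 0*26 + 0*-2 + -1*-16 + 0*37 + 0*-12 + 0*7 + 0*27 = 16
  c_5 = 0*-4 + -1*26 + 0*-2 + 0*-16 + 1*37 + 0*-12 + 0*7 + 0*27 = 11
  c_6 = -2*-4 + 0*26 + 0*-2 + -2*-16 + 0*37 + 0*-12 + 0*7 + -1*27 = 13
  c_7 = -2*-4 + 3*26 + 0*-2 + -2*-16 + -2*37 + 0*-12 + 0*7 + -1*27 = 17
  c_8 = -2*-4 + 0*26 + 0*-2 + 0*-16 + 0*37 + 0*-12 + -1*7 + 0*27 = 1
Base-19 expansion of each c_i:
  c_1 = 4 = 4·19^0
  c_2 = 2 = 2·19^0
  c_3 = 12 = 12·19^0
  c_4 = 16 = 16·19^0
  c_5 = 11 = 11·19^0
  c_6 = 13 = 13·19^0
  c_7 = 17 = 17·19^0
  c_8 = 1 = 1·19^0
λ_0 = (4, 2, 12, 16, 11, 13, 17, 1)

((4, 2, 12, 16, 11, 13, 17, 1),)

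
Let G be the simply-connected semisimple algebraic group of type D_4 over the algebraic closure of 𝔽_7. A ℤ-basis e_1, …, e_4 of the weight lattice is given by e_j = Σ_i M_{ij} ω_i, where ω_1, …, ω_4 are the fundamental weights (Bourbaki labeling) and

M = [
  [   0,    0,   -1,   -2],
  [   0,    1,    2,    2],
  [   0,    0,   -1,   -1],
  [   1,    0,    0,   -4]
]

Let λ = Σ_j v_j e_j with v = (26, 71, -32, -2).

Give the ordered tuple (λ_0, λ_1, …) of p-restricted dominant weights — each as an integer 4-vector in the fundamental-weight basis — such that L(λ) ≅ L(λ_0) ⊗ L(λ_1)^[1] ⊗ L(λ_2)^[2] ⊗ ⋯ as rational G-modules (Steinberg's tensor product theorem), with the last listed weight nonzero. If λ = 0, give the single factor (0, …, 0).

Converting to the ω-basis (c_i = row i of M dotted with v = (26, 71, -32, -2)):
  c_1 = 0*26 + 0*71 + -1*-32 + -2*-2 = 36
  c_2 = 0*26 + 1*71 + 2*-32 + 2*-2 = 3
  c_3 = 0*26 + 0*71 + -1*-32 + -1*-2 = 34
  c_4 = 1*26 + 0*71 + 0*-32 + -4*-2 = 34
p = 7; digits c_i = Σ_j d_{ij}·7^j, 0 ≤ d_{ij} < 7:
  c_1 = 36 = 1·7^0 + 5·7^1
  c_2 = 3 = 3·7^0
  c_3 = 34 = 6·7^0 + 4·7^1
  c_4 = 34 = 6·7^0 + 4·7^1
p-restricted factor λ_0 = (1, 3, 6, 6)
p-restricted factor λ_1 = (5, 0, 4, 4)

((1, 3, 6, 6), (5, 0, 4, 4))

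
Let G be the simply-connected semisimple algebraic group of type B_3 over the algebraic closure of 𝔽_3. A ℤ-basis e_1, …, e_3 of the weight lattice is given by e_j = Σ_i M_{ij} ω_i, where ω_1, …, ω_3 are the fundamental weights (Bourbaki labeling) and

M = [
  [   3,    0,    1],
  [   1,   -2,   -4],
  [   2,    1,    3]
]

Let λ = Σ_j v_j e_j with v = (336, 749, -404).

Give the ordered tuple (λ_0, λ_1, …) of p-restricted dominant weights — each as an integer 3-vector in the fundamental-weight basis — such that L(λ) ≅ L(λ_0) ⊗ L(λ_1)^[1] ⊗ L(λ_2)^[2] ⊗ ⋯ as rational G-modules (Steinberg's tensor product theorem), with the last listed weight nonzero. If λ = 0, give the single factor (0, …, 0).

ω-coordinates c = M·v, v = (336, 749, -404):
  c_1 = (3)·(336) + (0)·(749) + (1)·(-404) = 604
  c_2 = (1)·(336) + (-2)·(749) + (-4)·(-404) = 454
  c_3 = (2)·(336) + (1)·(749) + (3)·(-404) = 209
p = 3; digits c_i = Σ_j d_{ij}·3^j, 0 ≤ d_{ij} < 3:
  c_1 = 604 = 1·3^0 + 0·3^1 + 1·3^2 + 1·3^3 + 1·3^4 + 2·3^5
  c_2 = 454 = 1·3^0 + 1·3^1 + 2·3^2 + 1·3^3 + 2·3^4 + 1·3^5
  c_3 = 209 = 2·3^0 + 0·3^1 + 2·3^2 + 1·3^3 + 2·3^4
p-restricted factor λ_0 = (1, 1, 2)
p-restricted factor λ_1 = (0, 1, 0)
p-restricted factor λ_2 = (1, 2, 2)
p-restricted factor λ_3 = (1, 1, 1)
p-restricted factor λ_4 = (1, 2, 2)
p-restricted factor λ_5 = (2, 1, 0)

((1, 1, 2), (0, 1, 0), (1, 2, 2), (1, 1, 1), (1, 2, 2), (2, 1, 0))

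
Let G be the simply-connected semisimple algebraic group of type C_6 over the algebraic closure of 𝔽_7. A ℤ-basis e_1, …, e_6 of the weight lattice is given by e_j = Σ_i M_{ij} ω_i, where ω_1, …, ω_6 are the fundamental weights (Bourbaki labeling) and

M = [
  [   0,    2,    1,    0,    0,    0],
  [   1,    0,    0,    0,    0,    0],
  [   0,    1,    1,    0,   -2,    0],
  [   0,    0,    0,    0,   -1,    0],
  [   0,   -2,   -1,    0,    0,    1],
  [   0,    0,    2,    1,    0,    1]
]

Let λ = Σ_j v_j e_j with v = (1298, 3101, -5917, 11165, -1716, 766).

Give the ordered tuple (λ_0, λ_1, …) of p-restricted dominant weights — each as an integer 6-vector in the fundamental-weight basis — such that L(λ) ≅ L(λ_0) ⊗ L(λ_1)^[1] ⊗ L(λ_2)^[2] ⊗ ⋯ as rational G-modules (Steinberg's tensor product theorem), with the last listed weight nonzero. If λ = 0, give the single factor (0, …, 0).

Converting to the ω-basis (c_i = row i of M dotted with v = (1298, 3101, -5917, 11165, -1716, 766)):
  c_1 = 0*1298 + 2*3101 + 1*-5917 + 0*11165 + 0*-1716 + 0*766 = 285
  c_2 = 1*1298 + 0*3101 + 0*-5917 + 0*11165 + 0*-1716 + 0*766 = 1298
  c_3 = 0*1298 + 1*3101 + 1*-5917 + 0*11165 + -2*-1716 + 0*766 = 616
  c_4 = 0*1298 + 0*3101 + 0*-5917 + 0*11165 + -1*-1716 + 0*766 = 1716
  c_5 = 0*1298 + -2*3101 + -1*-5917 + 0*11165 + 0*-1716 + 1*766 = 481
  c_6 = 0*1298 + 0*3101 + 2*-5917 + 1*11165 + 0*-1716 + 1*766 = 97
Base-7 expansion of each c_i:
  c_1 = 285 = 5·7^0 + 5·7^1 + 5·7^2
  c_2 = 1298 = 3·7^0 + 3·7^1 + 5·7^2 + 3·7^3
  c_3 = 616 = 0·7^0 + 4·7^1 + 5·7^2 + 1·7^3
  c_4 = 1716 = 1·7^0 + 0·7^1 + 0·7^2 + 5·7^3
  c_5 = 481 = 5·7^0 + 5·7^1 + 2·7^2 + 1·7^3
  c_6 = 97 = 6·7^0 + 6·7^1 + 1·7^2
Factor λ_0 = (5, 3, 0, 1, 5, 6)
Factor λ_1 = (5, 3, 4, 0, 5, 6)
Factor λ_2 = (5, 5, 5, 0, 2, 1)
Factor λ_3 = (0, 3, 1, 5, 1, 0)

((5, 3, 0, 1, 5, 6), (5, 3, 4, 0, 5, 6), (5, 5, 5, 0, 2, 1), (0, 3, 1, 5, 1, 0))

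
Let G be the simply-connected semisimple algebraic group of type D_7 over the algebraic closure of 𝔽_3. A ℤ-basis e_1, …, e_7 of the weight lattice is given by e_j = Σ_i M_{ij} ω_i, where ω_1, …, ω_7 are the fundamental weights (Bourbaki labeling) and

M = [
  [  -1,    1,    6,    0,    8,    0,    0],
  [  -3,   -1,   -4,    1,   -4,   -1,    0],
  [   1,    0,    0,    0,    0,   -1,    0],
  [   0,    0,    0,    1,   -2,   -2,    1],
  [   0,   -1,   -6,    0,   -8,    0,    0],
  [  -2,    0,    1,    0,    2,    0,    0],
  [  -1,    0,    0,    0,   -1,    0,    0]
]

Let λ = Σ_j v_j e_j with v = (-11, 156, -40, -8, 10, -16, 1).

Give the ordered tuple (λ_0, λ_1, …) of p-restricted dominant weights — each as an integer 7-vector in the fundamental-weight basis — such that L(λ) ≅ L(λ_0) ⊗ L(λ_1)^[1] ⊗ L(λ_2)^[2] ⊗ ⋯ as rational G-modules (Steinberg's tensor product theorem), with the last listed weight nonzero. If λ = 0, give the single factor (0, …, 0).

((1, 2, 2, 2, 1, 2, 1), (2, 1, 1, 1, 1, 0, 0))

ω-coordinates c = M·v, v = (-11, 156, -40, -8, 10, -16, 1):
  c_1 = (-1)·(-11) + 1·156 + (6)·(-40) + (0)·(-8) + 8·10 + (0)·(-16) + 0·1 = 7
  c_2 = (-3)·(-11) + (-1)·(156) + (-4)·(-40) + (1)·(-8) + (-4)·(10) + (-1)·(-16) + 0·1 = 5
  c_3 = (1)·(-11) + 0·156 + (0)·(-40) + (0)·(-8) + 0·10 + (-1)·(-16) + 0·1 = 5
  c_4 = (0)·(-11) + 0·156 + (0)·(-40) + (1)·(-8) + (-2)·(10) + (-2)·(-16) + 1·1 = 5
  c_5 = (0)·(-11) + (-1)·(156) + (-6)·(-40) + (0)·(-8) + (-8)·(10) + (0)·(-16) + 0·1 = 4
  c_6 = (-2)·(-11) + 0·156 + (1)·(-40) + (0)·(-8) + 2·10 + (0)·(-16) + 0·1 = 2
  c_7 = (-1)·(-11) + 0·156 + (0)·(-40) + (0)·(-8) + (-1)·(10) + (0)·(-16) + 0·1 = 1
p = 3; digits c_i = Σ_j d_{ij}·3^j, 0 ≤ d_{ij} < 3:
  c_1 = 7 = 1·3^0 + 2·3^1
  c_2 = 5 = 2·3^0 + 1·3^1
  c_3 = 5 = 2·3^0 + 1·3^1
  c_4 = 5 = 2·3^0 + 1·3^1
  c_5 = 4 = 1·3^0 + 1·3^1
  c_6 = 2 = 2·3^0
  c_7 = 1 = 1·3^0
λ_0 = (1, 2, 2, 2, 1, 2, 1)
λ_1 = (2, 1, 1, 1, 1, 0, 0)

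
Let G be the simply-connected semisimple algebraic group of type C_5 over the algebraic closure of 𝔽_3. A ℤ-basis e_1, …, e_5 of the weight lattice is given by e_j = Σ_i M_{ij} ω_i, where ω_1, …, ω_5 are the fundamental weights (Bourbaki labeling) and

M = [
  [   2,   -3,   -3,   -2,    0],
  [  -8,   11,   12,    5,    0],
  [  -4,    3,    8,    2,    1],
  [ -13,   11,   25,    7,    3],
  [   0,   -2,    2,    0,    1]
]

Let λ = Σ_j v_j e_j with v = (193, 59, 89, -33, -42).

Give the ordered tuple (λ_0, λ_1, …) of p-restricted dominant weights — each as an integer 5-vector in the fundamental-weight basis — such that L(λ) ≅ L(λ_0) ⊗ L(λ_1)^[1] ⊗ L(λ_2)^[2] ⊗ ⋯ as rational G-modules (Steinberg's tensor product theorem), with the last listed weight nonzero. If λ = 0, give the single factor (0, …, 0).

((2, 2, 0, 2, 0), (2, 2, 0, 2, 0), (0, 0, 1, 0, 2))

Converting to the ω-basis (c_i = row i of M dotted with v = (193, 59, 89, -33, -42)):
  c_1 = 2*193 + -3*59 + -3*89 + -2*-33 + 0*-42 = 8
  c_2 = -8*193 + 11*59 + 12*89 + 5*-33 + 0*-42 = 8
  c_3 = -4*193 + 3*59 + 8*89 + 2*-33 + 1*-42 = 9
  c_4 = -13*193 + 11*59 + 25*89 + 7*-33 + 3*-42 = 8
  c_5 = 0*193 + -2*59 + 2*89 + 0*-33 + 1*-42 = 18
p = 3; digits c_i = Σ_j d_{ij}·3^j, 0 ≤ d_{ij} < 3:
  c_1 = 8 = 2·3^0 + 2·3^1
  c_2 = 8 = 2·3^0 + 2·3^1
  c_3 = 9 = 0·3^0 + 0·3^1 + 1·3^2
  c_4 = 8 = 2·3^0 + 2·3^1
  c_5 = 18 = 0·3^0 + 0·3^1 + 2·3^2
Factor λ_0 = (2, 2, 0, 2, 0)
Factor λ_1 = (2, 2, 0, 2, 0)
Factor λ_2 = (0, 0, 1, 0, 2)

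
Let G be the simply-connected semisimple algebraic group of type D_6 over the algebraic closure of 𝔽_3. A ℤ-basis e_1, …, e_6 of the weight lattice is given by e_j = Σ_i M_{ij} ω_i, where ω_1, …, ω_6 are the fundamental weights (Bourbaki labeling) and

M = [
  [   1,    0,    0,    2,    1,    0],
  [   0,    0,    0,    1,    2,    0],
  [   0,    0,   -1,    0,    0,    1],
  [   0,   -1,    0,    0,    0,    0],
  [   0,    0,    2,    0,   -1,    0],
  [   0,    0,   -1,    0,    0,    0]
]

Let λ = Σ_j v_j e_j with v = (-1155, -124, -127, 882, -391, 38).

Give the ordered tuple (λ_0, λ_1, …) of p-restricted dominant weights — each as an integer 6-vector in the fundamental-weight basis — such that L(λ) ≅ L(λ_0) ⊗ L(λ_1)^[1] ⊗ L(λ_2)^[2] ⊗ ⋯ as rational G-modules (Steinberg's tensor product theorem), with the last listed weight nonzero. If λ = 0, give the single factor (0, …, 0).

In the fundamental-weight basis, λ has coordinates c = M·v (v = (-1155, -124, -127, 882, -391, 38)):
  c_1 = (1)·(-1155) + (0)·(-124) + (0)·(-127) + (2)·(882) + (1)·(-391) + (0)·(38) = 218
  c_2 = (0)·(-1155) + (0)·(-124) + (0)·(-127) + (1)·(882) + (2)·(-391) + (0)·(38) = 100
  c_3 = (0)·(-1155) + (0)·(-124) + (-1)·(-127) + (0)·(882) + (0)·(-391) + (1)·(38) = 165
  c_4 = (0)·(-1155) + (-1)·(-124) + (0)·(-127) + (0)·(882) + (0)·(-391) + (0)·(38) = 124
  c_5 = (0)·(-1155) + (0)·(-124) + (2)·(-127) + (0)·(882) + (-1)·(-391) + (0)·(38) = 137
  c_6 = (0)·(-1155) + (0)·(-124) + (-1)·(-127) + (0)·(882) + (0)·(-391) + (0)·(38) = 127
p = 3; digits c_i = Σ_j d_{ij}·3^j, 0 ≤ d_{ij} < 3:
  c_1 = 218 = 2·3^0 + 0·3^1 + 0·3^2 + 2·3^3 + 2·3^4
  c_2 = 100 = 1·3^0 + 0·3^1 + 2·3^2 + 0·3^3 + 1·3^4
  c_3 = 165 = 0·3^0 + 1·3^1 + 0·3^2 + 0·3^3 + 2·3^4
  c_4 = 124 = 1·3^0 + 2·3^1 + 1·3^2 + 1·3^3 + 1·3^4
  c_5 = 137 = 2·3^0 + 0·3^1 + 0·3^2 + 2·3^3 + 1·3^4
  c_6 = 127 = 1·3^0 + 0·3^1 + 2·3^2 + 1·3^3 + 1·3^4
p-restricted factor λ_0 = (2, 1, 0, 1, 2, 1)
p-restricted factor λ_1 = (0, 0, 1, 2, 0, 0)
p-restricted factor λ_2 = (0, 2, 0, 1, 0, 2)
p-restricted factor λ_3 = (2, 0, 0, 1, 2, 1)
p-restricted factor λ_4 = (2, 1, 2, 1, 1, 1)

((2, 1, 0, 1, 2, 1), (0, 0, 1, 2, 0, 0), (0, 2, 0, 1, 0, 2), (2, 0, 0, 1, 2, 1), (2, 1, 2, 1, 1, 1))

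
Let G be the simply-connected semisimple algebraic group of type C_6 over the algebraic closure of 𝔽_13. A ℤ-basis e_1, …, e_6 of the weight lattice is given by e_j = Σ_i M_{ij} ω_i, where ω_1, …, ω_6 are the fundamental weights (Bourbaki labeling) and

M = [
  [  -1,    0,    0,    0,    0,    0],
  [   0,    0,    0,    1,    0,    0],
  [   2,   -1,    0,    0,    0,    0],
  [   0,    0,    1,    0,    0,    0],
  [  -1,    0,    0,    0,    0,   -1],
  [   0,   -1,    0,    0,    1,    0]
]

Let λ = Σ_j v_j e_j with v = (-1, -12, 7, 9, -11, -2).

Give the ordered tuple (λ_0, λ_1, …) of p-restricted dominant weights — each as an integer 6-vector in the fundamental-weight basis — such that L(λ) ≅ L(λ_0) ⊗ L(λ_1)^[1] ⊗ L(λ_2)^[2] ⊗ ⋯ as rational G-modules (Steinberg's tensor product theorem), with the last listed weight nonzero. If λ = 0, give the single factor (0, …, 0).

Compute c_i = Σ_j M_{ij} v_j with v = (-1, -12, 7, 9, -11, -2):
  c_1 = (-1)·(-1) + (0)·(-12) + (0)·(7) + (0)·(9) + (0)·(-11) + (0)·(-2) = 1
  c_2 = (0)·(-1) + (0)·(-12) + (0)·(7) + (1)·(9) + (0)·(-11) + (0)·(-2) = 9
  c_3 = (2)·(-1) + (-1)·(-12) + (0)·(7) + (0)·(9) + (0)·(-11) + (0)·(-2) = 10
  c_4 = (0)·(-1) + (0)·(-12) + (1)·(7) + (0)·(9) + (0)·(-11) + (0)·(-2) = 7
  c_5 = (-1)·(-1) + (0)·(-12) + (0)·(7) + (0)·(9) + (0)·(-11) + (-1)·(-2) = 3
  c_6 = (0)·(-1) + (-1)·(-12) + (0)·(7) + (0)·(9) + (1)·(-11) + (0)·(-2) = 1
Expand coordinatewise in base 13:
  c_1 = 1 = 1·13^0
  c_2 = 9 = 9·13^0
  c_3 = 10 = 10·13^0
  c_4 = 7 = 7·13^0
  c_5 = 3 = 3·13^0
  c_6 = 1 = 1·13^0
Factor λ_0 = (1, 9, 10, 7, 3, 1)

((1, 9, 10, 7, 3, 1),)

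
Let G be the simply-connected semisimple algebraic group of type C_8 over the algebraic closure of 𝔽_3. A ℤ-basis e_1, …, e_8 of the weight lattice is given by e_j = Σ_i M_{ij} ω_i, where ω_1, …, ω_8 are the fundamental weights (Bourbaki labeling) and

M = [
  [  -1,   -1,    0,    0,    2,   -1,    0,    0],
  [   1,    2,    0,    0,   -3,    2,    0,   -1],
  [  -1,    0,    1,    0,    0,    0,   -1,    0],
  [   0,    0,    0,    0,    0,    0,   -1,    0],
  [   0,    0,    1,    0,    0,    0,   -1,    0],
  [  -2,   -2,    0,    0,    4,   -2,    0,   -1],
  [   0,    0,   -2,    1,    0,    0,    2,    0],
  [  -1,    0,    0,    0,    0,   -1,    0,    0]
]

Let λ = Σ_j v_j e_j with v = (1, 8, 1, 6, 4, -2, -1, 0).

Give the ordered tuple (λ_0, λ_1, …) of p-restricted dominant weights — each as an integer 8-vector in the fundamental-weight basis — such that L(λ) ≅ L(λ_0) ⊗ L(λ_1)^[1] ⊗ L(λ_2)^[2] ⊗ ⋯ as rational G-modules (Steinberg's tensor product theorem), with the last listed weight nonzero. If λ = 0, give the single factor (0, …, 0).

In the fundamental-weight basis, λ has coordinates c = M·v (v = (1, 8, 1, 6, 4, -2, -1, 0)):
  c_1 = -1*1 + -1*8 + 0*1 + 0*6 + 2*4 + -1*-2 + 0*-1 + 0*0 = 1
  c_2 = 1*1 + 2*8 + 0*1 + 0*6 + -3*4 + 2*-2 + 0*-1 + -1*0 = 1
  c_3 = -1*1 + 0*8 + 1*1 + 0*6 + 0*4 + 0*-2 + -1*-1 + 0*0 = 1
  c_4 = 0*1 + 0*8 + 0*1 + 0*6 + 0*4 + 0*-2 + -1*-1 + 0*0 = 1
  c_5 = 0*1 + 0*8 + 1*1 + 0*6 + 0*4 + 0*-2 + -1*-1 + 0*0 = 2
  c_6 = -2*1 + -2*8 + 0*1 + 0*6 + 4*4 + -2*-2 + 0*-1 + -1*0 = 2
  c_7 = 0*1 + 0*8 + -2*1 + 1*6 + 0*4 + 0*-2 + 2*-1 + 0*0 = 2
  c_8 = -1*1 + 0*8 + 0*1 + 0*6 + 0*4 + -1*-2 + 0*-1 + 0*0 = 1
Base-3 expansion of each c_i:
  c_1 = 1 = 1·3^0
  c_2 = 1 = 1·3^0
  c_3 = 1 = 1·3^0
  c_4 = 1 = 1·3^0
  c_5 = 2 = 2·3^0
  c_6 = 2 = 2·3^0
  c_7 = 2 = 2·3^0
  c_8 = 1 = 1·3^0
p-restricted factor λ_0 = (1, 1, 1, 1, 2, 2, 2, 1)

((1, 1, 1, 1, 2, 2, 2, 1),)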